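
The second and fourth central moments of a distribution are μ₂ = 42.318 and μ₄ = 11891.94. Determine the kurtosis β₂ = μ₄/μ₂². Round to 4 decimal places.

μ₂² = 42.318² = 1790.81312
μ₄/μ₂² = 11891.94 / 1790.81312 = 6.64053
β₂ ≈ 6.6405

6.6405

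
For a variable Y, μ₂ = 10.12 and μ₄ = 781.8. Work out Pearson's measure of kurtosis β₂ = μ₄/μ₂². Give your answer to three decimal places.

μ₂² = 10.12² = 102.41440
μ₄/μ₂² = 781.8 / 102.41440 = 7.63369
β₂ ≈ 7.634

7.634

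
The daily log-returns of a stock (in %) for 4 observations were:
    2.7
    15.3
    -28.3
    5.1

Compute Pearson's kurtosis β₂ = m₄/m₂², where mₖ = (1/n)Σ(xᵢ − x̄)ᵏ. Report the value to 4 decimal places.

x̄ = -1.3000
Σ(xᵢ − x̄)² = 1061.5200 ⇒ m₂ = 265.38000
Σ(xᵢ − x̄)⁴ = 609308.0352 ⇒ m₄ = 152327.00880
m₂² = 70426.54440
β₂ = m₄/m₂² = 152327.00880 / 70426.54440 ≈ 2.1629

2.1629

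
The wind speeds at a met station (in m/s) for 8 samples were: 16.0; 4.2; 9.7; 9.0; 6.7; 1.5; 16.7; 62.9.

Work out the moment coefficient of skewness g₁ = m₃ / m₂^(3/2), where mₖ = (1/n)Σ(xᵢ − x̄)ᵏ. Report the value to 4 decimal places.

x̄ = (16.0 + 4.2 + 9.7 + 9.0 + 6.7 + 1.5 + 16.7 + 62.9) / 8 = 15.8375
deviations (xᵢ − x̄): 0.1625, -11.6375, -6.1375, -6.8375, -9.1375, -14.3375, 0.8625, 47.0625
Σ(xᵢ − x̄)² = 2724.5588 ⇒ m₂ = 2724.5588/8 = 340.56984
Σ(xᵢ − x̄)³ = 98401.2477 ⇒ m₃ = 98401.2477/8 = 12300.15596
m₂^(3/2) = 340.56984^(1.5) = 6285.05793
g₁ = m₃ / m₂^(3/2) = 12300.15596 / 6285.05793 ≈ 1.9570

1.9570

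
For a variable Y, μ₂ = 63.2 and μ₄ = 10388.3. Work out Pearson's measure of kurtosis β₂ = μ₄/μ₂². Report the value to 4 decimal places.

2.6008

μ₂² = 63.2² = 3994.24000
μ₄/μ₂² = 10388.3 / 3994.24000 = 2.60082
β₂ ≈ 2.6008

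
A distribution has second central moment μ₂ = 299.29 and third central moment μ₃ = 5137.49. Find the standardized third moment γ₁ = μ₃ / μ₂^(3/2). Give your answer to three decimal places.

σ = √μ₂ = √299.29 = 17.30000
σ³ = μ₂^(3/2) = 5177.71700
γ₁ = μ₃/σ³ = 5137.49 / 5177.71700 ≈ 0.992

0.992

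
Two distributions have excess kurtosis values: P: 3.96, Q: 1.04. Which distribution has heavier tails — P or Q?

P

Higher excess kurtosis ⇒ heavier tails relative to the normal distribution.
3.96 vs 1.04: the larger is 3.96, so P has heavier tails.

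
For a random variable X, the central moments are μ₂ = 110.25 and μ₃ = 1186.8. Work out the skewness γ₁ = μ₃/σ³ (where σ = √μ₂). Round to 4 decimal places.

1.0252

σ = √μ₂ = √110.25 = 10.50000
σ³ = μ₂^(3/2) = 1157.62500
γ₁ = μ₃/σ³ = 1186.8 / 1157.62500 ≈ 1.0252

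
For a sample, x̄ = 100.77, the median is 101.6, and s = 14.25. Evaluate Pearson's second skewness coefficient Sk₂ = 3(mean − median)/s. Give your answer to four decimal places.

Sk₂ = 3(100.77 − 101.6) / 14.25 = 3 × -0.8300 / 14.25
    = -2.4900 / 14.25 ≈ -0.1747

-0.1747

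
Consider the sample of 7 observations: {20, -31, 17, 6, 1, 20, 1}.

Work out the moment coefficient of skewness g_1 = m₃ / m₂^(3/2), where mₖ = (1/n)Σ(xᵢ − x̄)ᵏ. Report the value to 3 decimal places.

x̄ = (20 - 31 + 17 + 6 + 1 + 20 + 1) / 7 = 4.8571
deviations (xᵢ − x̄): 15.1429, -35.8571, 12.1429, 1.1429, -3.8571, 15.1429, -3.8571
Σ(xᵢ − x̄)² = 1922.8571 ⇒ m₂ = 1922.8571/7 = 274.69388
Σ(xᵢ − x̄)³ = -37480.8980 ⇒ m₃ = -37480.8980/7 = -5354.41399
m₂^(3/2) = 274.69388^(1.5) = 4552.74651
g_1 = m₃ / m₂^(3/2) = -5354.41399 / 4552.74651 ≈ -1.176

-1.176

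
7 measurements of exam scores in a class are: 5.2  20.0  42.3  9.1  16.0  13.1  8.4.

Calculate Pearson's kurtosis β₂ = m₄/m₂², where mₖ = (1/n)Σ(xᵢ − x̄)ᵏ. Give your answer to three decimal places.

3.815

x̄ = 16.3000
Σ(xᵢ − x̄)² = 937.4800 ⇒ m₂ = 133.92571
Σ(xᵢ − x̄)⁴ = 479031.3796 ⇒ m₄ = 68433.05423
m₂² = 17936.09695
β₂ = m₄/m₂² = 68433.05423 / 17936.09695 ≈ 3.815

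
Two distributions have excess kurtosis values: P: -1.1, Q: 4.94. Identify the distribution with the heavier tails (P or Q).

Higher excess kurtosis ⇒ heavier tails relative to the normal distribution.
-1.1 vs 4.94: the larger is 4.94, so Q has heavier tails. (Q is leptokurtic — heavier-than-normal tails; the other is platykurtic.)

Q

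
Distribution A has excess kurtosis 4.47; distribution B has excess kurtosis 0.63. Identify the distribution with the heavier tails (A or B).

A

Higher excess kurtosis ⇒ heavier tails relative to the normal distribution.
4.47 vs 0.63: the larger is 4.47, so A has heavier tails.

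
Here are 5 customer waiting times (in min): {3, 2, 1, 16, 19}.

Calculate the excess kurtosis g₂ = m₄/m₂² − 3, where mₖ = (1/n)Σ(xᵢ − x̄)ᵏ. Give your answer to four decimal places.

-1.7226

x̄ = 8.2000
Σ(xᵢ − x̄)² = 294.8000 ⇒ m₂ = 58.96000
Σ(xᵢ − x̄)⁴ = 22202.5760 ⇒ m₄ = 4440.51520
m₂² = 3476.28160
g₂ = m₄/m₂² − 3 = 1.27737 − 3 ≈ -1.7226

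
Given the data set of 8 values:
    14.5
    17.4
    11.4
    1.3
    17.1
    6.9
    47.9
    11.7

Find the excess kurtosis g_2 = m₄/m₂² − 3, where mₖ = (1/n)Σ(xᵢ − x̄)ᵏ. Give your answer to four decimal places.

x̄ = 16.0250
Σ(xᵢ − x̄)² = 1361.5750 ⇒ m₂ = 170.19687
Σ(xᵢ − x̄)⁴ = 1087052.0439 ⇒ m₄ = 135881.50549
m₂² = 28966.97626
g_2 = m₄/m₂² − 3 = 4.69091 − 3 ≈ 1.6909

1.6909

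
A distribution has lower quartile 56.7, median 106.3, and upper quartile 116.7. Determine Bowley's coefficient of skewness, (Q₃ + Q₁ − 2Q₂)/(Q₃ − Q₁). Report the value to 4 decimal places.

numerator: Q₃ + Q₁ − 2Q₂ = 116.7 + 56.7 − 2×106.3 = -39.2000
denominator: Q₃ − Q₁ = 116.7 − 56.7 = 60.0000
Bowley skewness = -39.2000 / 60.0000 ≈ -0.6533

-0.6533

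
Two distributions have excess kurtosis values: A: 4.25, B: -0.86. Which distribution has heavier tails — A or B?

A

Higher excess kurtosis ⇒ heavier tails relative to the normal distribution.
4.25 vs -0.86: the larger is 4.25, so A has heavier tails. (A is leptokurtic — heavier-than-normal tails; the other is platykurtic.)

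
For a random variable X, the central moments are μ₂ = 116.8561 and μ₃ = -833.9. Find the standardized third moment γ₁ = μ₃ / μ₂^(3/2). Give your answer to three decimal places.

-0.660

σ = √μ₂ = √116.8561 = 10.81000
σ³ = μ₂^(3/2) = 1263.21444
γ₁ = μ₃/σ³ = -833.9 / 1263.21444 ≈ -0.660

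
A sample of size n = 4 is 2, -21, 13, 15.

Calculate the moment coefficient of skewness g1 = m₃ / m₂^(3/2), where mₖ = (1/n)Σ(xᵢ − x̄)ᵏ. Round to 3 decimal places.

x̄ = (2 - 21 + 13 + 15) / 4 = 2.2500
deviations (xᵢ − x̄): -0.2500, -23.2500, 10.7500, 12.7500
Σ(xᵢ − x̄)² = 818.7500 ⇒ m₂ = 818.7500/4 = 204.68750
Σ(xᵢ − x̄)³ = -9253.1250 ⇒ m₃ = -9253.1250/4 = -2313.28125
m₂^(3/2) = 204.68750^(1.5) = 2928.44440
g1 = m₃ / m₂^(3/2) = -2313.28125 / 2928.44440 ≈ -0.790

-0.790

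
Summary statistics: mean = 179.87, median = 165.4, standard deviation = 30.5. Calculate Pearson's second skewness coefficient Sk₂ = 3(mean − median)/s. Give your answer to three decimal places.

Sk₂ = 3(179.87 − 165.4) / 30.5 = 3 × 14.4700 / 30.5
    = 43.4100 / 30.5 ≈ 1.423

1.423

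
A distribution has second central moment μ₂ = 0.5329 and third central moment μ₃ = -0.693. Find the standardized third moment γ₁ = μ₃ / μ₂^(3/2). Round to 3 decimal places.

σ = √μ₂ = √0.5329 = 0.73000
σ³ = μ₂^(3/2) = 0.38902
γ₁ = μ₃/σ³ = -0.693 / 0.38902 ≈ -1.781

-1.781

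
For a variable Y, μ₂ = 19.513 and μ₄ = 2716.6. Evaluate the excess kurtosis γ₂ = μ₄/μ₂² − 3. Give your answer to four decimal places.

4.1347

μ₂² = 19.513² = 380.75717
μ₄/μ₂² = 2716.6 / 380.75717 = 7.13473
γ₂ = 7.13473 − 3 ≈ 4.1347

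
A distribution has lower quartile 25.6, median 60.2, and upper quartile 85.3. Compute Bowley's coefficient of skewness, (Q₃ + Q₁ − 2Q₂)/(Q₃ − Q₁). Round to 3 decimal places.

-0.159

numerator: Q₃ + Q₁ − 2Q₂ = 85.3 + 25.6 − 2×60.2 = -9.5000
denominator: Q₃ − Q₁ = 85.3 − 25.6 = 59.7000
Bowley skewness = -9.5000 / 59.7000 ≈ -0.159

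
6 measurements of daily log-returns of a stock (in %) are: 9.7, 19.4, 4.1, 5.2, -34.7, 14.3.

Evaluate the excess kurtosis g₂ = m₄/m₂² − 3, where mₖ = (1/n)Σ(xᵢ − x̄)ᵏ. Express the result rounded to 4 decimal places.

0.6260

x̄ = 3.0000
Σ(xᵢ − x̄)² = 1868.8800 ⇒ m₂ = 311.48000
Σ(xᵢ − x̄)⁴ = 2110749.4836 ⇒ m₄ = 351791.58060
m₂² = 97019.79040
g₂ = m₄/m₂² − 3 = 3.62598 − 3 ≈ 0.6260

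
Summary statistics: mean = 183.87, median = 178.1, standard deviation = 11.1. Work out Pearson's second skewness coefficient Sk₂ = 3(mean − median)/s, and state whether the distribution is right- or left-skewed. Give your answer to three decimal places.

1.559, right-skewed

Sk₂ = 3(183.87 − 178.1) / 11.1 = 3 × 5.7700 / 11.1
    = 17.3100 / 11.1 ≈ 1.559
Sk₂ > 0 ⇒ mean > median ⇒ right-skewed (positive skew).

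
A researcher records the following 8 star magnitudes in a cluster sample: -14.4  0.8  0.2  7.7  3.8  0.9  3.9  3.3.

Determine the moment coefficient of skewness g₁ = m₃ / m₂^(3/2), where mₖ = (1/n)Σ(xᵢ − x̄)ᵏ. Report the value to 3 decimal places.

x̄ = (-14.4 + 0.8 + 0.2 + 7.7 + 3.8 + 0.9 + 3.9 + 3.3) / 8 = 0.7750
deviations (xᵢ − x̄): -15.1750, 0.0250, -0.5750, 6.9250, 3.0250, 0.1250, 3.1250, 2.5250
Σ(xᵢ − x̄)² = 303.8750 ⇒ m₂ = 303.8750/8 = 37.98438
Σ(xᵢ − x̄)³ = -3088.3073 ⇒ m₃ = -3088.3073/8 = -386.03841
m₂^(3/2) = 37.98438^(1.5) = 234.10327
g₁ = m₃ / m₂^(3/2) = -386.03841 / 234.10327 ≈ -1.649

-1.649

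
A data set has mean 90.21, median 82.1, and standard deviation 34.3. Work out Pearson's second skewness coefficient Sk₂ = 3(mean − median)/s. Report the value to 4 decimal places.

0.7093

Sk₂ = 3(90.21 − 82.1) / 34.3 = 3 × 8.1100 / 34.3
    = 24.3300 / 34.3 ≈ 0.7093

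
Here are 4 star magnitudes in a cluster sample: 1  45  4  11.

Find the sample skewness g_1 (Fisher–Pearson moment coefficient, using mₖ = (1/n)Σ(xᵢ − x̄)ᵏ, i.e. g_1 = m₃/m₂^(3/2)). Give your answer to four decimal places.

x̄ = (1 + 45 + 4 + 11) / 4 = 15.2500
deviations (xᵢ − x̄): -14.2500, 29.7500, -11.2500, -4.2500
Σ(xᵢ − x̄)² = 1232.7500 ⇒ m₂ = 1232.7500/4 = 308.18750
Σ(xᵢ − x̄)³ = 21936.3750 ⇒ m₃ = 21936.3750/4 = 5484.09375
m₂^(3/2) = 308.18750^(1.5) = 5410.31473
g_1 = m₃ / m₂^(3/2) = 5484.09375 / 5410.31473 ≈ 1.0136

1.0136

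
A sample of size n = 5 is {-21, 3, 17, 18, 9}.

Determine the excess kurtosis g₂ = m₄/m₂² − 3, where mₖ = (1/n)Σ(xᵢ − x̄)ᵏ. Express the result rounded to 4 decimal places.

x̄ = 5.2000
Σ(xᵢ − x̄)² = 1008.8000 ⇒ m₂ = 201.76000
Σ(xᵢ − x̄)⁴ = 517663.1360 ⇒ m₄ = 103532.62720
m₂² = 40707.09760
g₂ = m₄/m₂² − 3 = 2.54336 − 3 ≈ -0.4566

-0.4566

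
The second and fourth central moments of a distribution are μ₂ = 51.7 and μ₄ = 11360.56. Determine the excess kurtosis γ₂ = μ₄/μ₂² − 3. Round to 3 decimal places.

1.250

μ₂² = 51.7² = 2672.89000
μ₄/μ₂² = 11360.56 / 2672.89000 = 4.25029
γ₂ = 4.25029 − 3 ≈ 1.250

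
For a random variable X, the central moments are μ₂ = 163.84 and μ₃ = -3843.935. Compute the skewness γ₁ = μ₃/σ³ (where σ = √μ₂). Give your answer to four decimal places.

-1.8329

σ = √μ₂ = √163.84 = 12.80000
σ³ = μ₂^(3/2) = 2097.15200
γ₁ = μ₃/σ³ = -3843.935 / 2097.15200 ≈ -1.8329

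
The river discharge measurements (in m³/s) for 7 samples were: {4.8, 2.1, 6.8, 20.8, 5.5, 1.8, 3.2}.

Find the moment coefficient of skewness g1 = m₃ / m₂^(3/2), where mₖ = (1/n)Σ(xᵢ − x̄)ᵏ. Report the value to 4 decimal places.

1.7273

x̄ = (4.8 + 2.1 + 6.8 + 20.8 + 5.5 + 1.8 + 3.2) / 7 = 6.4286
deviations (xᵢ − x̄): -1.6286, -4.3286, 0.3714, 14.3714, -0.9286, -4.6286, -3.2286
Σ(xᵢ − x̄)² = 260.7743 ⇒ m₂ = 260.7743/7 = 37.25347
Σ(xᵢ − x̄)³ = 2749.2598 ⇒ m₃ = 2749.2598/7 = 392.75139
m₂^(3/2) = 37.25347^(1.5) = 227.37886
g1 = m₃ / m₂^(3/2) = 392.75139 / 227.37886 ≈ 1.7273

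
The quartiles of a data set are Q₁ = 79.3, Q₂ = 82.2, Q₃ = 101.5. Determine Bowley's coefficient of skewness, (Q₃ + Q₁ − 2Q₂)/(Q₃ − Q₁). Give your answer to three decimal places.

numerator: Q₃ + Q₁ − 2Q₂ = 101.5 + 79.3 − 2×82.2 = 16.4000
denominator: Q₃ − Q₁ = 101.5 − 79.3 = 22.2000
Bowley skewness = 16.4000 / 22.2000 ≈ 0.739

0.739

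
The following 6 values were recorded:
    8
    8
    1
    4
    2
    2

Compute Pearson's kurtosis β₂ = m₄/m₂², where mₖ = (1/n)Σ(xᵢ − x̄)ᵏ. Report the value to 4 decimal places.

x̄ = 4.1667
Σ(xᵢ − x̄)² = 48.8333 ⇒ m₂ = 8.13889
Σ(xᵢ − x̄)⁴ = 576.4861 ⇒ m₄ = 96.08102
m₂² = 66.24151
β₂ = m₄/m₂² = 96.08102 / 66.24151 ≈ 1.4505

1.4505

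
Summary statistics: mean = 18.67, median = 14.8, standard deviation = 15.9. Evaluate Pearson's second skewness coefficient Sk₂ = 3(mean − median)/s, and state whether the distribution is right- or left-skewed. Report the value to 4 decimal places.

Sk₂ = 3(18.67 − 14.8) / 15.9 = 3 × 3.8700 / 15.9
    = 11.6100 / 15.9 ≈ 0.7302
Sk₂ > 0 ⇒ mean > median ⇒ right-skewed (positive skew).

0.7302, right-skewed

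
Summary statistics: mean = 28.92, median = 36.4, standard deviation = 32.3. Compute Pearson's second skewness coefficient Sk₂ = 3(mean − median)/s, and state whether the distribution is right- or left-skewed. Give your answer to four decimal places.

Sk₂ = 3(28.92 − 36.4) / 32.3 = 3 × -7.4800 / 32.3
    = -22.4400 / 32.3 ≈ -0.6947
Sk₂ < 0 ⇒ mean < median ⇒ left-skewed (negative skew).

-0.6947, left-skewed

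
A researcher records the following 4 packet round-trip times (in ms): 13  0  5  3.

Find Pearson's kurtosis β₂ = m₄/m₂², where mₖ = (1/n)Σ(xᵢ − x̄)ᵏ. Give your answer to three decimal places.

2.043

x̄ = 5.2500
Σ(xᵢ − x̄)² = 92.7500 ⇒ m₂ = 23.18750
Σ(xᵢ − x̄)⁴ = 4392.8281 ⇒ m₄ = 1098.20703
m₂² = 537.66016
β₂ = m₄/m₂² = 1098.20703 / 537.66016 ≈ 2.043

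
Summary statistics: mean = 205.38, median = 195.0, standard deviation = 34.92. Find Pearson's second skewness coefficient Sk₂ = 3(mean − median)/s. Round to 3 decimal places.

Sk₂ = 3(205.38 − 195.0) / 34.92 = 3 × 10.3800 / 34.92
    = 31.1400 / 34.92 ≈ 0.892

0.892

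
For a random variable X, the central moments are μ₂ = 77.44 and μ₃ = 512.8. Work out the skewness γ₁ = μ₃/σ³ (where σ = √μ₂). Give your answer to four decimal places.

σ = √μ₂ = √77.44 = 8.80000
σ³ = μ₂^(3/2) = 681.47200
γ₁ = μ₃/σ³ = 512.8 / 681.47200 ≈ 0.7525

0.7525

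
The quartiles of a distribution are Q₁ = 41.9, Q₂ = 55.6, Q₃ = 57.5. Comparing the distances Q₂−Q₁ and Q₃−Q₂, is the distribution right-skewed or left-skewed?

left-skewed

Q₂ − Q₁ = 13.7;  Q₃ − Q₂ = 1.9
Q₂ − Q₁ > Q₃ − Q₂ ⇒ the lower half is more spread out ⇒ left-skewed.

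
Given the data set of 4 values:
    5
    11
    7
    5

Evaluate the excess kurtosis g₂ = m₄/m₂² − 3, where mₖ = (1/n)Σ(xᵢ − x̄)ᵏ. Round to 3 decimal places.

-1.000

x̄ = 7.0000
Σ(xᵢ − x̄)² = 24.0000 ⇒ m₂ = 6.00000
Σ(xᵢ − x̄)⁴ = 288.0000 ⇒ m₄ = 72.00000
m₂² = 36.00000
g₂ = m₄/m₂² − 3 = 2.00000 − 3 ≈ -1.000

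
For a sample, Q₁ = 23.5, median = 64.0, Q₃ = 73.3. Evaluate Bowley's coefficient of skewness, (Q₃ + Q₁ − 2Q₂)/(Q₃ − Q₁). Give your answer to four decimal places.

numerator: Q₃ + Q₁ − 2Q₂ = 73.3 + 23.5 − 2×64.0 = -31.2000
denominator: Q₃ − Q₁ = 73.3 − 23.5 = 49.8000
Bowley skewness = -31.2000 / 49.8000 ≈ -0.6265

-0.6265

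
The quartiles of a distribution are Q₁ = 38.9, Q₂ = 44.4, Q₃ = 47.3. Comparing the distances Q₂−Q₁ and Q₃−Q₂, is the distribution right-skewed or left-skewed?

left-skewed

Q₂ − Q₁ = 5.5;  Q₃ − Q₂ = 2.9
Q₂ − Q₁ > Q₃ − Q₂ ⇒ the lower half is more spread out ⇒ left-skewed.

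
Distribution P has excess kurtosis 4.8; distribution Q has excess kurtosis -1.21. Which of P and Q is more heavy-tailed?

P

Higher excess kurtosis ⇒ heavier tails relative to the normal distribution.
4.8 vs -1.21: the larger is 4.8, so P has heavier tails. (P is leptokurtic — heavier-than-normal tails; the other is platykurtic.)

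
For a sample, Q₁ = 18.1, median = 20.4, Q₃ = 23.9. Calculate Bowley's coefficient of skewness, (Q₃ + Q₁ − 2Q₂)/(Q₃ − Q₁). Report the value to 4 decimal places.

0.2069

numerator: Q₃ + Q₁ − 2Q₂ = 23.9 + 18.1 − 2×20.4 = 1.2000
denominator: Q₃ − Q₁ = 23.9 − 18.1 = 5.8000
Bowley skewness = 1.2000 / 5.8000 ≈ 0.2069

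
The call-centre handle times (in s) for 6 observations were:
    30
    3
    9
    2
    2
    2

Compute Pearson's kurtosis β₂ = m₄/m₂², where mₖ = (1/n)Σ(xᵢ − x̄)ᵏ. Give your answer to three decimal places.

3.751

x̄ = 8.0000
Σ(xᵢ − x̄)² = 618.0000 ⇒ m₂ = 103.00000
Σ(xᵢ − x̄)⁴ = 238770.0000 ⇒ m₄ = 39795.00000
m₂² = 10609.00000
β₂ = m₄/m₂² = 39795.00000 / 10609.00000 ≈ 3.751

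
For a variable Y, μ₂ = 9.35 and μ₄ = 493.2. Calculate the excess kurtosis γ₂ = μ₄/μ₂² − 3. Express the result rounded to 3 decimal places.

2.642

μ₂² = 9.35² = 87.42250
μ₄/μ₂² = 493.2 / 87.42250 = 5.64157
γ₂ = 5.64157 − 3 ≈ 2.642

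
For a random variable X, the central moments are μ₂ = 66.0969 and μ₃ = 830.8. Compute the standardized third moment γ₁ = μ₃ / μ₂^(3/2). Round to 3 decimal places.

1.546

σ = √μ₂ = √66.0969 = 8.13000
σ³ = μ₂^(3/2) = 537.36780
γ₁ = μ₃/σ³ = 830.8 / 537.36780 ≈ 1.546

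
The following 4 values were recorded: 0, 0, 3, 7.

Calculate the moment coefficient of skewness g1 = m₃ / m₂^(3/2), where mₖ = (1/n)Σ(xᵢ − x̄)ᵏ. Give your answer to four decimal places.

0.6330

x̄ = (0 + 0 + 3 + 7) / 4 = 2.5000
deviations (xᵢ − x̄): -2.5000, -2.5000, 0.5000, 4.5000
Σ(xᵢ − x̄)² = 33.0000 ⇒ m₂ = 33.0000/4 = 8.25000
Σ(xᵢ − x̄)³ = 60.0000 ⇒ m₃ = 60.0000/4 = 15.00000
m₂^(3/2) = 8.25000^(1.5) = 23.69632
g1 = m₃ / m₂^(3/2) = 15.00000 / 23.69632 ≈ 0.6330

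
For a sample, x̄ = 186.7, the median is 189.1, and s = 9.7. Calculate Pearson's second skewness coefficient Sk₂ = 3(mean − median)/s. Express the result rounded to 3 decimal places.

Sk₂ = 3(186.7 − 189.1) / 9.7 = 3 × -2.4000 / 9.7
    = -7.2000 / 9.7 ≈ -0.742

-0.742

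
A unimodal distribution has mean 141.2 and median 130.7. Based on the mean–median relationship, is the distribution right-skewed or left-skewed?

right-skewed

mean − median = 141.2 − 130.7 = 10.5
mean > median ⇒ the longer tail is on the right ⇒ right-skewed (positively skewed).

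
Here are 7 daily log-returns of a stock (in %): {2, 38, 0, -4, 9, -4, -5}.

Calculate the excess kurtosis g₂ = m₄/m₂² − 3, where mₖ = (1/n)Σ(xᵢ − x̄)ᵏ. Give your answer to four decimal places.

x̄ = 5.1429
Σ(xᵢ − x̄)² = 1400.8571 ⇒ m₂ = 200.12245
Σ(xᵢ − x̄)⁴ = 1191095.9708 ⇒ m₄ = 170156.56726
m₂² = 40048.99459
g₂ = m₄/m₂² − 3 = 4.24871 − 3 ≈ 1.2487

1.2487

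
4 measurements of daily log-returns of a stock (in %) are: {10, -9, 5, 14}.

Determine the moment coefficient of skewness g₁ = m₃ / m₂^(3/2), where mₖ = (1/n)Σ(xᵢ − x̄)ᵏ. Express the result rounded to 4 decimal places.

x̄ = (10 - 9 + 5 + 14) / 4 = 5.0000
deviations (xᵢ − x̄): 5.0000, -14.0000, 0.0000, 9.0000
Σ(xᵢ − x̄)² = 302.0000 ⇒ m₂ = 302.0000/4 = 75.50000
Σ(xᵢ − x̄)³ = -1890.0000 ⇒ m₃ = -1890.0000/4 = -472.50000
m₂^(3/2) = 75.50000^(1.5) = 656.02506
g₁ = m₃ / m₂^(3/2) = -472.50000 / 656.02506 ≈ -0.7202

-0.7202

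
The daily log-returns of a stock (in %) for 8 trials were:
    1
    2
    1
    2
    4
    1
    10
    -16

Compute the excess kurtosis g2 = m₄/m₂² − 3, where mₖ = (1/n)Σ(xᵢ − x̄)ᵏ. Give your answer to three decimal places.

1.671

x̄ = 0.6250
Σ(xᵢ − x̄)² = 379.8750 ⇒ m₂ = 47.48438
Σ(xᵢ − x̄)⁴ = 84253.4941 ⇒ m₄ = 10531.68677
m₂² = 2254.76587
g2 = m₄/m₂² − 3 = 4.67086 − 3 ≈ 1.671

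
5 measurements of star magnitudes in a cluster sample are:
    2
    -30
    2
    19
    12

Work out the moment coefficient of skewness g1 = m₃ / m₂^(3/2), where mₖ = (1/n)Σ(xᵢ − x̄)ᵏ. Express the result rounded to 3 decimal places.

-0.958

x̄ = (2 - 30 + 2 + 19 + 12) / 5 = 1.0000
deviations (xᵢ − x̄): 1.0000, -31.0000, 1.0000, 18.0000, 11.0000
Σ(xᵢ − x̄)² = 1408.0000 ⇒ m₂ = 1408.0000/5 = 281.60000
Σ(xᵢ − x̄)³ = -22626.0000 ⇒ m₃ = -22626.0000/5 = -4525.20000
m₂^(3/2) = 281.60000^(1.5) = 4725.51315
g1 = m₃ / m₂^(3/2) = -4525.20000 / 4725.51315 ≈ -0.958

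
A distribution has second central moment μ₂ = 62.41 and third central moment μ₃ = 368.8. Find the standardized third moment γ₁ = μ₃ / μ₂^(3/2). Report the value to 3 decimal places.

0.748

σ = √μ₂ = √62.41 = 7.90000
σ³ = μ₂^(3/2) = 493.03900
γ₁ = μ₃/σ³ = 368.8 / 493.03900 ≈ 0.748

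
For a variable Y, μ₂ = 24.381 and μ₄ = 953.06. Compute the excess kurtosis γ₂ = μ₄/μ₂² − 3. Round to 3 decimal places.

-1.397

μ₂² = 24.381² = 594.43316
μ₄/μ₂² = 953.06 / 594.43316 = 1.60331
γ₂ = 1.60331 − 3 ≈ -1.397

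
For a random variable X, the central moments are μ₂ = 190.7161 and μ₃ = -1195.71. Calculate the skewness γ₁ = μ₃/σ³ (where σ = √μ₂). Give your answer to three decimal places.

σ = √μ₂ = √190.7161 = 13.81000
σ³ = μ₂^(3/2) = 2633.78934
γ₁ = μ₃/σ³ = -1195.71 / 2633.78934 ≈ -0.454

-0.454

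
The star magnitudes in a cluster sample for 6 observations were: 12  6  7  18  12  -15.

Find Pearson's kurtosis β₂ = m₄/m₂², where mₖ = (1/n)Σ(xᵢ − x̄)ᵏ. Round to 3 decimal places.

x̄ = 6.6667
Σ(xᵢ − x̄)² = 655.3333 ⇒ m₂ = 109.22222
Σ(xᵢ − x̄)⁴ = 238494.4444 ⇒ m₄ = 39749.07407
m₂² = 11929.49383
β₂ = m₄/m₂² = 39749.07407 / 11929.49383 ≈ 3.332

3.332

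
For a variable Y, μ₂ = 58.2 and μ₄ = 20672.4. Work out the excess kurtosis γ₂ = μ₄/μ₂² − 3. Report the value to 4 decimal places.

μ₂² = 58.2² = 3387.24000
μ₄/μ₂² = 20672.4 / 3387.24000 = 6.10302
γ₂ = 6.10302 − 3 ≈ 3.1030

3.1030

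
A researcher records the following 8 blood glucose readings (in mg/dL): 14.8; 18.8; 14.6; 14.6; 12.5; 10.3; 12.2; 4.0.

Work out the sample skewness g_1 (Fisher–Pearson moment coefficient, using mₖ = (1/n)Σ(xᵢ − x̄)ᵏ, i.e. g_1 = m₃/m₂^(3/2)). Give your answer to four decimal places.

x̄ = (14.8 + 18.8 + 14.6 + 14.6 + 12.5 + 10.3 + 12.2 + 4.0) / 8 = 12.7250
deviations (xᵢ − x̄): 2.0750, 6.0750, 1.8750, 1.8750, -0.2250, -2.4250, -0.5250, -8.7250
Σ(xᵢ − x̄)² = 130.5750 ⇒ m₂ = 130.5750/8 = 16.32188
Σ(xᵢ − x̄)³ = -432.2932 ⇒ m₃ = -432.2932/8 = -54.03666
m₂^(3/2) = 16.32188^(1.5) = 65.94093
g_1 = m₃ / m₂^(3/2) = -54.03666 / 65.94093 ≈ -0.8195

-0.8195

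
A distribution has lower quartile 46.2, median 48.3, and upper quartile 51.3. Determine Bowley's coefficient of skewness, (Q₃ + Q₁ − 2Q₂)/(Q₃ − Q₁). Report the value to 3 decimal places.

0.176

numerator: Q₃ + Q₁ − 2Q₂ = 51.3 + 46.2 − 2×48.3 = 0.9000
denominator: Q₃ − Q₁ = 51.3 − 46.2 = 5.1000
Bowley skewness = 0.9000 / 5.1000 ≈ 0.176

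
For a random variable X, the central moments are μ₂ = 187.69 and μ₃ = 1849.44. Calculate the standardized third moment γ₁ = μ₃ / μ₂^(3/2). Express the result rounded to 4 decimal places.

0.7192

σ = √μ₂ = √187.69 = 13.70000
σ³ = μ₂^(3/2) = 2571.35300
γ₁ = μ₃/σ³ = 1849.44 / 2571.35300 ≈ 0.7192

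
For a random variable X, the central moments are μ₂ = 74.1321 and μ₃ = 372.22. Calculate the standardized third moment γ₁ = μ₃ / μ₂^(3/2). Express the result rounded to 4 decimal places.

0.5832

σ = √μ₂ = √74.1321 = 8.61000
σ³ = μ₂^(3/2) = 638.27738
γ₁ = μ₃/σ³ = 372.22 / 638.27738 ≈ 0.5832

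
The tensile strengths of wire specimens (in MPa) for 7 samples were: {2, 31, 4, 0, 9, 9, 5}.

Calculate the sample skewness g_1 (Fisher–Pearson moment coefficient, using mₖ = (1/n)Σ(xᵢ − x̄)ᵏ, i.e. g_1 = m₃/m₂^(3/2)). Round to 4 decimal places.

1.6190

x̄ = (2 + 31 + 4 + 0 + 9 + 9 + 5) / 7 = 8.5714
deviations (xᵢ − x̄): -6.5714, 22.4286, -4.5714, -8.5714, 0.4286, 0.4286, -3.5714
Σ(xᵢ − x̄)² = 653.7143 ⇒ m₂ = 653.7143/7 = 93.38776
Σ(xᵢ − x̄)³ = 10228.0408 ⇒ m₃ = 10228.0408/7 = 1461.14869
m₂^(3/2) = 93.38776^(1.5) = 902.47443
g_1 = m₃ / m₂^(3/2) = 1461.14869 / 902.47443 ≈ 1.6190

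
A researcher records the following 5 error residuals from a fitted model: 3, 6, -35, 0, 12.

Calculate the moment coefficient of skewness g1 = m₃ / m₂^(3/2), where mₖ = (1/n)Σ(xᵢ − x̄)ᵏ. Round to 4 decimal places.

-1.2829

x̄ = (3 + 6 - 35 + 0 + 12) / 5 = -2.8000
deviations (xᵢ − x̄): 5.8000, 8.8000, -32.2000, 2.8000, 14.8000
Σ(xᵢ − x̄)² = 1374.8000 ⇒ m₂ = 1374.8000/5 = 274.96000
Σ(xᵢ − x̄)³ = -29245.9200 ⇒ m₃ = -29245.9200/5 = -5849.18400
m₂^(3/2) = 274.96000^(1.5) = 4559.36414
g1 = m₃ / m₂^(3/2) = -5849.18400 / 4559.36414 ≈ -1.2829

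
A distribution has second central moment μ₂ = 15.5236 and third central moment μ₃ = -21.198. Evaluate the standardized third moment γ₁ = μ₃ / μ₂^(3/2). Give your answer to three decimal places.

-0.347

σ = √μ₂ = √15.5236 = 3.94000
σ³ = μ₂^(3/2) = 61.16298
γ₁ = μ₃/σ³ = -21.198 / 61.16298 ≈ -0.347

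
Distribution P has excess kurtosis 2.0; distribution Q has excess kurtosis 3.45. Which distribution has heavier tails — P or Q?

Higher excess kurtosis ⇒ heavier tails relative to the normal distribution.
2.0 vs 3.45: the larger is 3.45, so Q has heavier tails.

Q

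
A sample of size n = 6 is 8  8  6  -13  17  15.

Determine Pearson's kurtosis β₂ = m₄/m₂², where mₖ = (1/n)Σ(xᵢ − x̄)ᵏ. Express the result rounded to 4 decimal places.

x̄ = 6.8333
Σ(xᵢ − x̄)² = 566.8333 ⇒ m₂ = 94.47222
Σ(xᵢ − x̄)⁴ = 169868.8194 ⇒ m₄ = 28311.46991
m₂² = 8925.00077
β₂ = m₄/m₂² = 28311.46991 / 8925.00077 ≈ 3.1722

3.1722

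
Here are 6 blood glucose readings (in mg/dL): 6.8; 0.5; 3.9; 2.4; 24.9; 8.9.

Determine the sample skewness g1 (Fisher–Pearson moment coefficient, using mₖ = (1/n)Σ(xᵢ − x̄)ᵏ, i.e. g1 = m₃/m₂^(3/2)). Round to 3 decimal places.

1.349

x̄ = (6.8 + 0.5 + 3.9 + 2.4 + 24.9 + 8.9) / 6 = 7.9000
deviations (xᵢ − x̄): -1.1000, -7.4000, -4.0000, -5.5000, 17.0000, 1.0000
Σ(xᵢ − x̄)² = 392.2200 ⇒ m₂ = 392.2200/6 = 65.37000
Σ(xᵢ − x̄)³ = 4277.0700 ⇒ m₃ = 4277.0700/6 = 712.84500
m₂^(3/2) = 65.37000^(1.5) = 528.52767
g1 = m₃ / m₂^(3/2) = 712.84500 / 528.52767 ≈ 1.349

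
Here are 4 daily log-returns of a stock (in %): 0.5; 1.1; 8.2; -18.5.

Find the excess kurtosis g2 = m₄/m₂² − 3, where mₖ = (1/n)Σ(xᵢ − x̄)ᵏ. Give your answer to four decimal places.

-0.8455

x̄ = -2.1750
Σ(xᵢ − x̄)² = 392.0275 ⇒ m₂ = 98.00688
Σ(xᵢ − x̄)⁴ = 82777.9943 ⇒ m₄ = 20694.49858
m₂² = 9605.34755
g2 = m₄/m₂² − 3 = 2.15448 − 3 ≈ -0.8455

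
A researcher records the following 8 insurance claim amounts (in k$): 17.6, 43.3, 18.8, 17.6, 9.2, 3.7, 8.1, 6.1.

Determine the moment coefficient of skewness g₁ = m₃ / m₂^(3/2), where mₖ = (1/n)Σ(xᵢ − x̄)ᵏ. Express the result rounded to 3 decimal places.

x̄ = (17.6 + 43.3 + 18.8 + 17.6 + 9.2 + 3.7 + 8.1 + 6.1) / 8 = 15.5500
deviations (xᵢ − x̄): 2.0500, 27.7500, 3.2500, 2.0500, -6.3500, -11.8500, -7.4500, -9.4500
Σ(xᵢ − x̄)² = 1114.5800 ⇒ m₂ = 1114.5800/8 = 139.32250
Σ(xᵢ − x̄)³ = 18243.3360 ⇒ m₃ = 18243.3360/8 = 2280.41700
m₂^(3/2) = 139.32250^(1.5) = 1644.49247
g₁ = m₃ / m₂^(3/2) = 2280.41700 / 1644.49247 ≈ 1.387

1.387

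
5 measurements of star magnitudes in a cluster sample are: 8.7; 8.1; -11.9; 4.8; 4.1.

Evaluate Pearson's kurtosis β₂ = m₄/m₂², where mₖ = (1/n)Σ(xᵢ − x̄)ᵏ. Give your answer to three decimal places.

x̄ = 2.7600
Σ(xᵢ − x̄)² = 284.6720 ⇒ m₂ = 56.93440
Σ(xᵢ − x̄)⁴ = 48267.3301 ⇒ m₄ = 9653.46602
m₂² = 3241.52590
β₂ = m₄/m₂² = 9653.46602 / 3241.52590 ≈ 2.978

2.978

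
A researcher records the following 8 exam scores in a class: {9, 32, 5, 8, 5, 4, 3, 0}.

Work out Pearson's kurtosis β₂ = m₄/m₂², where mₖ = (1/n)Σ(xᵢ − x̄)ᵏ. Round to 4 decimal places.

5.2991

x̄ = 8.2500
Σ(xᵢ − x̄)² = 699.5000 ⇒ m₂ = 87.43750
Σ(xᵢ − x̄)⁴ = 324108.4063 ⇒ m₄ = 40513.55078
m₂² = 7645.31641
β₂ = m₄/m₂² = 40513.55078 / 7645.31641 ≈ 5.2991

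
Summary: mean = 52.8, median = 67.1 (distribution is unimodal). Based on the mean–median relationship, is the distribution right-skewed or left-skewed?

left-skewed

mean − median = 52.8 − 67.1 = -14.3
mean < median ⇒ the longer tail is on the left ⇒ left-skewed (negatively skewed).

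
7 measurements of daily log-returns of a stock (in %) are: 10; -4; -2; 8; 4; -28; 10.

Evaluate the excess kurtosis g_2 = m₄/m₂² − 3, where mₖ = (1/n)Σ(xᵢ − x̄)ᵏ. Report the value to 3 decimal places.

x̄ = -0.2857
Σ(xᵢ − x̄)² = 1083.4286 ⇒ m₂ = 154.77551
Σ(xᵢ − x̄)⁴ = 617584.5131 ⇒ m₄ = 88226.35902
m₂² = 23955.45856
g_2 = m₄/m₂² − 3 = 3.68293 − 3 ≈ 0.683

0.683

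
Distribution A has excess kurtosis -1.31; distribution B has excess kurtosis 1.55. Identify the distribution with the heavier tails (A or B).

Higher excess kurtosis ⇒ heavier tails relative to the normal distribution.
-1.31 vs 1.55: the larger is 1.55, so B has heavier tails. (B is leptokurtic — heavier-than-normal tails; the other is platykurtic.)

B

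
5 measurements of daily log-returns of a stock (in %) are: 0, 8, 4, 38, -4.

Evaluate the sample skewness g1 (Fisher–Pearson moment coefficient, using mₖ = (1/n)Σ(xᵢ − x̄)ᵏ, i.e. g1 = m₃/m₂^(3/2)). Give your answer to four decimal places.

1.2382

x̄ = (0 + 8 + 4 + 38 - 4) / 5 = 9.2000
deviations (xᵢ − x̄): -9.2000, -1.2000, -5.2000, 28.8000, -13.2000
Σ(xᵢ − x̄)² = 1116.8000 ⇒ m₂ = 1116.8000/5 = 223.36000
Σ(xᵢ − x̄)³ = 20666.8800 ⇒ m₃ = 20666.8800/5 = 4133.37600
m₂^(3/2) = 223.36000^(1.5) = 3338.16732
g1 = m₃ / m₂^(3/2) = 4133.37600 / 3338.16732 ≈ 1.2382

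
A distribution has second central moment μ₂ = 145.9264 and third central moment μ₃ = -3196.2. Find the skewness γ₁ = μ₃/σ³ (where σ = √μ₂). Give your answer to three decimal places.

-1.813

σ = √μ₂ = √145.9264 = 12.08000
σ³ = μ₂^(3/2) = 1762.79091
γ₁ = μ₃/σ³ = -3196.2 / 1762.79091 ≈ -1.813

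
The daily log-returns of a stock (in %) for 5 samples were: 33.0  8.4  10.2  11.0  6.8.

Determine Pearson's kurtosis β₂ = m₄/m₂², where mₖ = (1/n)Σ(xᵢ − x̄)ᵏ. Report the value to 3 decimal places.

3.140

x̄ = 13.8800
Σ(xᵢ − x̄)² = 467.5680 ⇒ m₂ = 93.51360
Σ(xᵢ − x̄)⁴ = 137311.3165 ⇒ m₄ = 27462.26330
m₂² = 8744.79338
β₂ = m₄/m₂² = 27462.26330 / 8744.79338 ≈ 3.140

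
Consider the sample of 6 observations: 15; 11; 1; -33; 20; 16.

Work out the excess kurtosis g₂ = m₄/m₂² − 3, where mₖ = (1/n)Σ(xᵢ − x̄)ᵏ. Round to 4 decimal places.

x̄ = 5.0000
Σ(xᵢ − x̄)² = 1942.0000 ⇒ m₂ = 323.66667
Σ(xᵢ − x̄)⁴ = 2161954.0000 ⇒ m₄ = 360325.66667
m₂² = 104760.11111
g₂ = m₄/m₂² − 3 = 3.43953 − 3 ≈ 0.4395

0.4395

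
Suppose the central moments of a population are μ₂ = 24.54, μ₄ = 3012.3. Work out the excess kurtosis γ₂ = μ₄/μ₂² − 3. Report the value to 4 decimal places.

μ₂² = 24.54² = 602.21160
μ₄/μ₂² = 3012.3 / 602.21160 = 5.00206
γ₂ = 5.00206 − 3 ≈ 2.0021

2.0021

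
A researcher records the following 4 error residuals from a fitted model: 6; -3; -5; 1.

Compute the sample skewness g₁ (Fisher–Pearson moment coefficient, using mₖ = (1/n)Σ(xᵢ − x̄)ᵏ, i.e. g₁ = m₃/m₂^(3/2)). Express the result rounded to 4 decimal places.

x̄ = (6 - 3 - 5 + 1) / 4 = -0.2500
deviations (xᵢ − x̄): 6.2500, -2.7500, -4.7500, 1.2500
Σ(xᵢ − x̄)² = 70.7500 ⇒ m₂ = 70.7500/4 = 17.68750
Σ(xᵢ − x̄)³ = 118.1250 ⇒ m₃ = 118.1250/4 = 29.53125
m₂^(3/2) = 17.68750^(1.5) = 74.38745
g₁ = m₃ / m₂^(3/2) = 29.53125 / 74.38745 ≈ 0.3970

0.3970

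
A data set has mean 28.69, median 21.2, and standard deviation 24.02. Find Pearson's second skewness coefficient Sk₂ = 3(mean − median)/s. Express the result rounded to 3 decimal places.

0.935

Sk₂ = 3(28.69 − 21.2) / 24.02 = 3 × 7.4900 / 24.02
    = 22.4700 / 24.02 ≈ 0.935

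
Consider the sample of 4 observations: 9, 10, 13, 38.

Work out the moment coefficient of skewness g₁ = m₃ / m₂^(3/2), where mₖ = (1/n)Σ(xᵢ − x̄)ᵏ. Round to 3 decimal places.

1.103

x̄ = (9 + 10 + 13 + 38) / 4 = 17.5000
deviations (xᵢ − x̄): -8.5000, -7.5000, -4.5000, 20.5000
Σ(xᵢ − x̄)² = 569.0000 ⇒ m₂ = 569.0000/4 = 142.25000
Σ(xᵢ − x̄)³ = 7488.0000 ⇒ m₃ = 7488.0000/4 = 1872.00000
m₂^(3/2) = 142.25000^(1.5) = 1696.59590
g₁ = m₃ / m₂^(3/2) = 1872.00000 / 1696.59590 ≈ 1.103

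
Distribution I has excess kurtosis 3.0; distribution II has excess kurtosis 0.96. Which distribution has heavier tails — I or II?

I

Higher excess kurtosis ⇒ heavier tails relative to the normal distribution.
3.0 vs 0.96: the larger is 3.0, so I has heavier tails.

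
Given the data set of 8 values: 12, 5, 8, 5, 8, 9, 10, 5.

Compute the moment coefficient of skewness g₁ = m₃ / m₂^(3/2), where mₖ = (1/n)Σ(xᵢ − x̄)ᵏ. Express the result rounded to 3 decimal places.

0.240

x̄ = (12 + 5 + 8 + 5 + 8 + 9 + 10 + 5) / 8 = 7.7500
deviations (xᵢ − x̄): 4.2500, -2.7500, 0.2500, -2.7500, 0.2500, 1.2500, 2.2500, -2.7500
Σ(xᵢ − x̄)² = 47.5000 ⇒ m₂ = 47.5000/8 = 5.93750
Σ(xᵢ − x̄)³ = 27.7500 ⇒ m₃ = 27.7500/8 = 3.46875
m₂^(3/2) = 5.93750^(1.5) = 14.46790
g₁ = m₃ / m₂^(3/2) = 3.46875 / 14.46790 ≈ 0.240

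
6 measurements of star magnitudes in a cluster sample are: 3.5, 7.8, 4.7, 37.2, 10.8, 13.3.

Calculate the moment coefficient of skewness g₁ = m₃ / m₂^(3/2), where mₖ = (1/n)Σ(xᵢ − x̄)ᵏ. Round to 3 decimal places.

x̄ = (3.5 + 7.8 + 4.7 + 37.2 + 10.8 + 13.3) / 6 = 12.8833
deviations (xᵢ − x̄): -9.3833, -5.0833, -8.1833, 24.3167, -2.0833, 0.4167
Σ(xᵢ − x̄)² = 776.6683 ⇒ m₂ = 776.6683/6 = 129.44472
Σ(xᵢ − x̄)³ = 12863.9404 ⇒ m₃ = 12863.9404/6 = 2143.99007
m₂^(3/2) = 129.44472^(1.5) = 1472.74149
g₁ = m₃ / m₂^(3/2) = 2143.99007 / 1472.74149 ≈ 1.456

1.456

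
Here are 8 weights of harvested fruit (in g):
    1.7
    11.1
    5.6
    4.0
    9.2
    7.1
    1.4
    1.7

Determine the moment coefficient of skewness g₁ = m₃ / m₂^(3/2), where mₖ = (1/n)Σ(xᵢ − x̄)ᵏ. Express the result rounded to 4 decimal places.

x̄ = (1.7 + 11.1 + 5.6 + 4.0 + 9.2 + 7.1 + 1.4 + 1.7) / 8 = 5.2250
deviations (xᵢ − x̄): -3.5250, 5.8750, 0.3750, -1.2250, 3.9750, 1.8750, -3.8250, -3.5250
Σ(xᵢ − x̄)² = 94.9550 ⇒ m₂ = 94.9550/8 = 11.86937
Σ(xᵢ − x̄)³ = 126.8303 ⇒ m₃ = 126.8303/8 = 15.85378
m₂^(3/2) = 11.86937^(1.5) = 40.89232
g₁ = m₃ / m₂^(3/2) = 15.85378 / 40.89232 ≈ 0.3877

0.3877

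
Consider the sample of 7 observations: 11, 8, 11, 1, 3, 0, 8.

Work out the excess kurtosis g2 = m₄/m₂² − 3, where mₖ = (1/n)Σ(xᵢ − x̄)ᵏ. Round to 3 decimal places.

-1.597

x̄ = 6.0000
Σ(xᵢ − x̄)² = 128.0000 ⇒ m₂ = 18.28571
Σ(xᵢ − x̄)⁴ = 3284.0000 ⇒ m₄ = 469.14286
m₂² = 334.36735
g2 = m₄/m₂² − 3 = 1.40308 − 3 ≈ -1.597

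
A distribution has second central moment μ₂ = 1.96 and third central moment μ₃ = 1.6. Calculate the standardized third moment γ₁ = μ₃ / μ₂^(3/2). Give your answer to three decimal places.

σ = √μ₂ = √1.96 = 1.40000
σ³ = μ₂^(3/2) = 2.74400
γ₁ = μ₃/σ³ = 1.6 / 2.74400 ≈ 0.583

0.583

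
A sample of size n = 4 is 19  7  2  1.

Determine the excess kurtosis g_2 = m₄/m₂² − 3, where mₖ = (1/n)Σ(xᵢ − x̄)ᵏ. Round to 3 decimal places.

x̄ = 7.2500
Σ(xᵢ − x̄)² = 204.7500 ⇒ m₂ = 51.18750
Σ(xᵢ − x̄)⁴ = 21346.8281 ⇒ m₄ = 5336.70703
m₂² = 2620.16016
g_2 = m₄/m₂² − 3 = 2.03679 − 3 ≈ -0.963

-0.963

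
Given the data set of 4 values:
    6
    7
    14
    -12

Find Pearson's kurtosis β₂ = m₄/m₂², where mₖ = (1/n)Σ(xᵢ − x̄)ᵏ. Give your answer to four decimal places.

2.1389

x̄ = 3.7500
Σ(xᵢ − x̄)² = 368.7500 ⇒ m₂ = 92.18750
Σ(xᵢ − x̄)⁴ = 72710.3281 ⇒ m₄ = 18177.58203
m₂² = 8498.53516
β₂ = m₄/m₂² = 18177.58203 / 8498.53516 ≈ 2.1389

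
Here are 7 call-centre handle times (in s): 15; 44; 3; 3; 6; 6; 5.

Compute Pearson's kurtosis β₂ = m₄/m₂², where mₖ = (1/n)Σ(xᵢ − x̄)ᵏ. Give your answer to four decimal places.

x̄ = 11.7143
Σ(xᵢ − x̄)² = 1315.4286 ⇒ m₂ = 187.91837
Σ(xᵢ − x̄)⁴ = 1102344.4315 ⇒ m₄ = 157477.77593
m₂² = 35313.31279
β₂ = m₄/m₂² = 157477.77593 / 35313.31279 ≈ 4.4594

4.4594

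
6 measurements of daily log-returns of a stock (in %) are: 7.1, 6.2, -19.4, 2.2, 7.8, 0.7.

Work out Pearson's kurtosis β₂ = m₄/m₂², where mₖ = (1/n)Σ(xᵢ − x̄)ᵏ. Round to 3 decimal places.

x̄ = 0.7667
Σ(xᵢ − x̄)² = 527.8533 ⇒ m₂ = 87.97556
Σ(xᵢ − x̄)⁴ = 170332.0502 ⇒ m₄ = 28388.67503
m₂² = 7739.69838
β₂ = m₄/m₂² = 28388.67503 / 7739.69838 ≈ 3.668

3.668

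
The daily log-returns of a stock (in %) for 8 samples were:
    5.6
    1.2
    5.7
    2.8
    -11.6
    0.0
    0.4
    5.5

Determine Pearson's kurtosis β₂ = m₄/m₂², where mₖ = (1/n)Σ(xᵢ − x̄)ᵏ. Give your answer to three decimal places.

4.360

x̄ = 1.2000
Σ(xᵢ − x̄)² = 226.5800 ⇒ m₂ = 28.32250
Σ(xᵢ − x̄)⁴ = 27979.3346 ⇒ m₄ = 3497.41682
m₂² = 802.16401
β₂ = m₄/m₂² = 3497.41682 / 802.16401 ≈ 4.360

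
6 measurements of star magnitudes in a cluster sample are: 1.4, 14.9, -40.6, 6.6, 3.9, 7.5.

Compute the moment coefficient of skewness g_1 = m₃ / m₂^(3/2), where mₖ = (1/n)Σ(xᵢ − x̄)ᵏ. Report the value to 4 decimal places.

x̄ = (1.4 + 14.9 - 40.6 + 6.6 + 3.9 + 7.5) / 6 = -1.0500
deviations (xᵢ − x̄): 2.4500, 15.9500, -39.5500, 7.6500, 4.9500, 8.5500
Σ(xᵢ − x̄)² = 1980.7350 ⇒ m₂ = 1980.7350/6 = 330.12250
Σ(xᵢ − x̄)³ = -56597.7720 ⇒ m₃ = -56597.7720/6 = -9432.96200
m₂^(3/2) = 330.12250^(1.5) = 5998.08600
g_1 = m₃ / m₂^(3/2) = -9432.96200 / 5998.08600 ≈ -1.5727

-1.5727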